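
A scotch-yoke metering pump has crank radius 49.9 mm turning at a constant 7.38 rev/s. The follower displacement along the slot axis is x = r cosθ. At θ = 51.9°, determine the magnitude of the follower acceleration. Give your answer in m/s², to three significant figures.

66.2

ω = 46.37 rad/s (from 7.38 rev/s).
x = r cosθ ⇒ ẍ = −rω² cosθ (ω constant).
|a| = rω²|cosθ| = 0.0499·(46.37)²·|cos 51.9°| = 66.204 m/s².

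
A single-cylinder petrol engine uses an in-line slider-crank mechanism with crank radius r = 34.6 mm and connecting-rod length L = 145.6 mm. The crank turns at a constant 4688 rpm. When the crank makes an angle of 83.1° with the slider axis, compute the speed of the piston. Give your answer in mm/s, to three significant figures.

17400

ω = 2π·4688/60 = 490.9 rad/s
For an in-line slider-crank, x = r cosθ + √(L² − r² sin²θ), so v = −rω sinθ·[1 + r cosθ/√(L² − r² sin²θ)].
With r = 0.0346 m, L = 0.1456 m, θ = 83.1°: √(L² − r² sin²θ) = 0.14149 m.
v = −0.0346·490.9·0.99276·[1 + 0.0346·0.12014/0.14149] = -17.358 m/s.
|v| = 17.358 m/s = 17358 mm/s.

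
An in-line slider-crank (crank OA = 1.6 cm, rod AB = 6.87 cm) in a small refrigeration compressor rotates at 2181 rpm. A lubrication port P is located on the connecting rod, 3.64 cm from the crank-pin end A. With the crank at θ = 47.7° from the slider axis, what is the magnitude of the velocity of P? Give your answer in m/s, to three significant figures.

3.15

ω = 228.4 rad/s.  Crank-pin speed |V_A| = rω = 3.6543 m/s, perpendicular to OA.
Rod angle: sinφ = −(r/L) sinθ ⇒ φ = -9.919°; ω_rod = −rω cosθ/√(L²−r²sin²θ) = -36.342 rad/s.
V_P = V_A + ω_rod × AP, with AP = 0.0364 m along the rod.
Components: V_Px = −rω sinθ − a·ω_rod·sinφ = -2.9307 m/s;  V_Py = rω cosθ + a·ω_rod·cosφ = +1.1563 m/s.
|V_P| = √(V_Px² + V_Py²) = 3.1506 m/s.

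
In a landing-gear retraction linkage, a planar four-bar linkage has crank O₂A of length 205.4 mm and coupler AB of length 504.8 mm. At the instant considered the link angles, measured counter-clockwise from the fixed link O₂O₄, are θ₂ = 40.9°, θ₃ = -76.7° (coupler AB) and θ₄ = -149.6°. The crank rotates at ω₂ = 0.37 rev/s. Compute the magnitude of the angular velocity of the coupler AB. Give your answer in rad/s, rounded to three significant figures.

ω₂ = 2.325 rad/s (from 0.37 rev/s).
Differentiating the loop-closure r₂e^{iθ₂}+r₃e^{iθ₃}=r₁+r₄e^{iθ₄} gives r₂ω₂e^{iθ₂}+r₃ω₃e^{iθ₃}=r₄ω₄e^{iθ₄}.
Eliminating the other unknown: ω₃ = r₂ω₂ sin(θ₄−θ₂) / [r₃ sin(θ₃−θ₄)].
Numerator sine = +0.18224; denominator sine = +0.95579.
Result = 0.2054·2.325·(+0.18224) / (0.5048·(+0.95579)) = +0.18036 rad/s; magnitude 0.18036 rad/s.

0.180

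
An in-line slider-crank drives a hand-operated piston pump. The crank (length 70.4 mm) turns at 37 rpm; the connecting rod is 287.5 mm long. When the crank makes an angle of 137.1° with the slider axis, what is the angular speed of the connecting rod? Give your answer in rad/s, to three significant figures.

0.705

ω = 3.875 rad/s (converted from 37 rpm).
The rod makes angle φ with the slider axis where L sinφ = r sinθ; differentiating, L cosφ·φ̇ = r ω cosθ.
L cosφ = √(L² − r² sin²θ) = 0.28348 m.
|ω_rod| = r ω |cosθ| / √(L² − r² sin²θ) = 0.0704·3.875·0.73254/0.28348 = 0.70488 rad/s.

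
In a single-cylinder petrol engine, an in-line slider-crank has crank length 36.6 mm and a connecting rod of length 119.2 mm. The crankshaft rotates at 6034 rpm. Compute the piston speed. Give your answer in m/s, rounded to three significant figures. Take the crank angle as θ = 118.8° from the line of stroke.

17.2

ω = 2π·6034/60 = 631.9 rad/s
For an in-line slider-crank, x = r cosθ + √(L² − r² sin²θ), so v = −rω sinθ·[1 + r cosθ/√(L² − r² sin²θ)].
With r = 0.0366 m, L = 0.1192 m, θ = 118.8°: √(L² − r² sin²θ) = 0.1148 m.
v = −0.0366·631.9·0.87631·[1 + 0.0366·-0.48175/0.1148] = -17.154 m/s.
|v| = 17.154 m/s.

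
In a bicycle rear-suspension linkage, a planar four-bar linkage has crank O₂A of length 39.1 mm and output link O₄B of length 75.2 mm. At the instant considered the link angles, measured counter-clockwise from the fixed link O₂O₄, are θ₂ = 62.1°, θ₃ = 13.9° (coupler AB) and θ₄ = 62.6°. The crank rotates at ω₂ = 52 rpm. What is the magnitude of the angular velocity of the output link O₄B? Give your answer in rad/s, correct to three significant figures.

ω₂ = 5.445 rad/s (from 52 rpm).
Differentiating the loop-closure r₂e^{iθ₂}+r₃e^{iθ₃}=r₁+r₄e^{iθ₄} gives r₂ω₂e^{iθ₂}+r₃ω₃e^{iθ₃}=r₄ω₄e^{iθ₄}.
Eliminating the other unknown: ω₄ = r₂ω₂ sin(θ₂−θ₃) / [r₄ sin(θ₄−θ₃)].
Numerator sine = +0.74548; denominator sine = +0.75126.
Result = 0.0391·5.445·(+0.74548) / (0.0752·(+0.75126)) = +2.8095 rad/s; magnitude 2.8095 rad/s.

2.81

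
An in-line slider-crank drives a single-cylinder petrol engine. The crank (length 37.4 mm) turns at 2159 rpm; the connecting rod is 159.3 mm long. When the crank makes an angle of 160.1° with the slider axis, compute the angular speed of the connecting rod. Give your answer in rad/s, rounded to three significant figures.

50.1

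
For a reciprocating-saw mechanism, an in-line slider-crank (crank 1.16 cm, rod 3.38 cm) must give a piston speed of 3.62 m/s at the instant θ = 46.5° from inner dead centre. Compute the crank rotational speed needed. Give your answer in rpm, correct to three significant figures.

For an in-line slider-crank, |v_piston| = rω|sinθ|·[1 + r cosθ/√(L² − r² sin²θ)].
With r = 0.0116 m, L = 0.0338 m, θ = 46.5°: the bracketed kinematic factor |dx/dθ| = 0.010467 m.
ω = v/|dx/dθ| = 3.62/0.010467 = 345.86 rad/s.
N = 60ω/(2π) = 3302.7 rpm.

3300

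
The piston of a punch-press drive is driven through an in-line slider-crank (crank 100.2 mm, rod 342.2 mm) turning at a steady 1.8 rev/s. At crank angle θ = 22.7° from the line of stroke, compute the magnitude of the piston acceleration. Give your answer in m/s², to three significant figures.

ω = 2π·1.8 = 11.31 rad/s
x(θ) = r cosθ + √(L² − r² sin²θ); with ω constant, a = ω²·d²x/dθ².
d²x/dθ² = −r cosθ − r²(cos2θ)/√u − r⁴ sin²2θ/(4u^{3/2}),  u = L² − r² sin²θ = 0.115606 m².
Substituting r = 0.1002 m, L = 0.3422 m, θ = 22.7°: d²x/dθ² = -0.1135 m.
a = ω²·d²x/dθ² = (11.31)²·(-0.1135) = -14.517 m/s²;  |a| = 14.517 m/s².

14.5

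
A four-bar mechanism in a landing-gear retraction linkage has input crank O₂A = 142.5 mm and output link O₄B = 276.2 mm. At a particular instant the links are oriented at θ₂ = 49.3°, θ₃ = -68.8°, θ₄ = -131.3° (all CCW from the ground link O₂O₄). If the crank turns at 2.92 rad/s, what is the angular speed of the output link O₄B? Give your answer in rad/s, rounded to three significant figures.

1.50

ω₂ = 2.92 rad/s
Differentiating the loop-closure r₂e^{iθ₂}+r₃e^{iθ₃}=r₁+r₄e^{iθ₄} gives r₂ω₂e^{iθ₂}+r₃ω₃e^{iθ₃}=r₄ω₄e^{iθ₄}.
Eliminating the other unknown: ω₄ = r₂ω₂ sin(θ₂−θ₃) / [r₄ sin(θ₄−θ₃)].
Numerator sine = +0.88213; denominator sine = -0.88701.
Result = 0.1425·2.92·(+0.88213) / (0.2762·(-0.88701)) = -1.4982 rad/s; magnitude 1.4982 rad/s.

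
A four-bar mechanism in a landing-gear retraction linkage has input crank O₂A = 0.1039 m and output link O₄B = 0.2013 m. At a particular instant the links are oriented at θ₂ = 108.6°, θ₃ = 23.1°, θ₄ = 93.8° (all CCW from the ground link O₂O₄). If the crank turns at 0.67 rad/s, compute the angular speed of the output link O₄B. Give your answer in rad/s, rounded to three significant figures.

0.365

ω₂ = 0.67 rad/s
Differentiating the loop-closure r₂e^{iθ₂}+r₃e^{iθ₃}=r₁+r₄e^{iθ₄} gives r₂ω₂e^{iθ₂}+r₃ω₃e^{iθ₃}=r₄ω₄e^{iθ₄}.
Eliminating the other unknown: ω₄ = r₂ω₂ sin(θ₂−θ₃) / [r₄ sin(θ₄−θ₃)].
Numerator sine = +0.99692; denominator sine = +0.94380.
Result = 0.1039·0.67·(+0.99692) / (0.2013·(+0.94380)) = +0.36528 rad/s; magnitude 0.36528 rad/s.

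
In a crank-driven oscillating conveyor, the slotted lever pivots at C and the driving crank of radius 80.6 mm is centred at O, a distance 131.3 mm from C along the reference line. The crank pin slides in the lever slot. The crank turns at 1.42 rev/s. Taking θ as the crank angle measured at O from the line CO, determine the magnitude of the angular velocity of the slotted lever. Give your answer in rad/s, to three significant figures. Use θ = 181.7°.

ω = 8.922 rad/s (from 1.42 rev/s).
Crank pin A relative to C: A = (d + r cosθ, r sinθ); lever angle φ = atan2(r sinθ, d + r cosθ).
Differentiating tanφ: φ̇ = rω(d cosθ + r)/(d² + r² + 2dr cosθ).
d² + r² + 2dr cosθ = |CA|² = 0.00257981 m²;  d cosθ + r = -0.050642 m.
|ω_lever| = |0.0806·8.922·-0.050642| / 0.00257981 = 14.117 rad/s.

14.1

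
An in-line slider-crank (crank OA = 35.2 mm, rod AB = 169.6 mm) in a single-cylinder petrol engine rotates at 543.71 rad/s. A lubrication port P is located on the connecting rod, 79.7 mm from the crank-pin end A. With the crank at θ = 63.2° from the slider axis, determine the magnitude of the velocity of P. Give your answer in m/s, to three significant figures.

18.4

ω = 543.7 rad/s.  Crank-pin speed |V_A| = rω = 19.139 m/s, perpendicular to OA.
Rod angle: sinφ = −(r/L) sinθ ⇒ φ = -10.676°; ω_rod = −rω cosθ/√(L²−r²sin²θ) = -51.776 rad/s.
V_P = V_A + ω_rod × AP, with AP = 0.0797 m along the rod.
Components: V_Px = −rω sinθ − a·ω_rod·sinφ = -17.847 m/s;  V_Py = rω cosθ + a·ω_rod·cosφ = +4.5741 m/s.
|V_P| = √(V_Px² + V_Py²) = 18.424 m/s.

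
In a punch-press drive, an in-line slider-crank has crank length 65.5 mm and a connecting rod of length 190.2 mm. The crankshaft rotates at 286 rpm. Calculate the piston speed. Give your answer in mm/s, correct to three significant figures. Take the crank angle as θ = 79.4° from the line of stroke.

ω = 2π·286/60 = 29.95 rad/s
For an in-line slider-crank, x = r cosθ + √(L² − r² sin²θ), so v = −rω sinθ·[1 + r cosθ/√(L² − r² sin²θ)].
With r = 0.0655 m, L = 0.1902 m, θ = 79.4°: √(L² − r² sin²θ) = 0.17897 m.
v = −0.0655·29.95·0.98294·[1 + 0.0655·0.18395/0.17897] = -2.0581 m/s.
|v| = 2.0581 m/s = 2058.1 mm/s.

2060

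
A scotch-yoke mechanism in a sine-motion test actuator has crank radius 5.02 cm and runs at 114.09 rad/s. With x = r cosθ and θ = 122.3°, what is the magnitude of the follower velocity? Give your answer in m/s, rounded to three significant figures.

ω = 114.1 rad/s
x = r cosθ ⇒ ẋ = −rω sinθ.
|v| = rω|sinθ| = 0.0502·114.1·|sin 122.3°| = 4.8411 m/s.

4.84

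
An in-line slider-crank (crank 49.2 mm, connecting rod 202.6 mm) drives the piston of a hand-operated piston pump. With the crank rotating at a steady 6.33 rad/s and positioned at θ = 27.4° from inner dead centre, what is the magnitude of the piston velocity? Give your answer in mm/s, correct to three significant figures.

174

ω = 6.33 rad/s
For an in-line slider-crank, x = r cosθ + √(L² − r² sin²θ), so v = −rω sinθ·[1 + r cosθ/√(L² − r² sin²θ)].
With r = 0.0492 m, L = 0.2026 m, θ = 27.4°: √(L² − r² sin²θ) = 0.20133 m.
v = −0.0492·6.33·0.46020·[1 + 0.0492·0.88782/0.20133] = -0.17442 m/s.
|v| = 0.17442 m/s = 174.42 mm/s.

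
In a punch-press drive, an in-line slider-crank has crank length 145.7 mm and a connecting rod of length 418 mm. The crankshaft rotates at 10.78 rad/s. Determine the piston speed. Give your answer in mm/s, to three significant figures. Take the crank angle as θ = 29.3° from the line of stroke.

ω = 10.78 rad/s
For an in-line slider-crank, x = r cosθ + √(L² − r² sin²θ), so v = −rω sinθ·[1 + r cosθ/√(L² − r² sin²θ)].
With r = 0.1457 m, L = 0.418 m, θ = 29.3°: √(L² − r² sin²θ) = 0.41187 m.
v = −0.1457·10.78·0.48938·[1 + 0.1457·0.87207/0.41187] = -1.0058 m/s.
|v| = 1.0058 m/s = 1005.8 mm/s.

1010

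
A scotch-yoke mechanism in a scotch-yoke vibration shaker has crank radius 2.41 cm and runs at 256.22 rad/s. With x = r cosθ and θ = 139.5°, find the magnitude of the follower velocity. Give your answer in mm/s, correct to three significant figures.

ω = 256.2 rad/s
x = r cosθ ⇒ ẋ = −rω sinθ.
|v| = rω|sinθ| = 0.0241·256.2·|sin 139.5°| = 4.0103 m/s = 4010.3 mm/s.

4010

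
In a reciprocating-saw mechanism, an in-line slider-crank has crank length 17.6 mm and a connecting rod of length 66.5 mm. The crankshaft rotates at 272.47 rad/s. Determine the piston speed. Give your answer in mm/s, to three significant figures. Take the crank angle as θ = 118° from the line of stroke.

ω = 272.5 rad/s
For an in-line slider-crank, x = r cosθ + √(L² − r² sin²θ), so v = −rω sinθ·[1 + r cosθ/√(L² − r² sin²θ)].
With r = 0.0176 m, L = 0.0665 m, θ = 118°: √(L² − r² sin²θ) = 0.064659 m.
v = −0.0176·272.5·0.88295·[1 + 0.0176·-0.46947/0.064659] = -3.6931 m/s.
|v| = 3.6931 m/s = 3693.1 mm/s.

3690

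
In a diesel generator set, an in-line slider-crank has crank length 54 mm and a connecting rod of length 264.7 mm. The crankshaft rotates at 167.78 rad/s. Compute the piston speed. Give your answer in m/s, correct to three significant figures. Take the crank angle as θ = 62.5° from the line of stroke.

ω = 167.8 rad/s
For an in-line slider-crank, x = r cosθ + √(L² − r² sin²θ), so v = −rω sinθ·[1 + r cosθ/√(L² − r² sin²θ)].
With r = 0.054 m, L = 0.2647 m, θ = 62.5°: √(L² − r² sin²θ) = 0.26033 m.
v = −0.054·167.8·0.88701·[1 + 0.054·0.46175/0.26033] = -8.8062 m/s.
|v| = 8.8062 m/s.

8.81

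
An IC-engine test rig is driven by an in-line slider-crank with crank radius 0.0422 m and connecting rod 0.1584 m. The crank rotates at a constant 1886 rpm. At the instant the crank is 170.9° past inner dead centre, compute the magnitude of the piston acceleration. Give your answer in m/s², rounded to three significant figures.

ω = 2π·1886/60 = 197.5 rad/s
x(θ) = r cosθ + √(L² − r² sin²θ); with ω constant, a = ω²·d²x/dθ².
d²x/dθ² = −r cosθ − r²(cos2θ)/√u − r⁴ sin²2θ/(4u^{3/2}),  u = L² − r² sin²θ = 0.025046 m².
Substituting r = 0.0422 m, L = 0.1584 m, θ = 170.9°: d²x/dθ² = +0.03096 m.
a = ω²·d²x/dθ² = (197.5)²·(+0.03096) = +1207.6 m/s²;  |a| = 1207.6 m/s².

1210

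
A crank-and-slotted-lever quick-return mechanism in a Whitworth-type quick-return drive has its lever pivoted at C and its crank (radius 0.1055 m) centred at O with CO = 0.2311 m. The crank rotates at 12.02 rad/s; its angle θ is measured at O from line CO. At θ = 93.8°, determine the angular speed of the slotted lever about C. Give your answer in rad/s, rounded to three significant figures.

1.87

ω = 12.02 rad/s
Crank pin A relative to C: A = (d + r cosθ, r sinθ); lever angle φ = atan2(r sinθ, d + r cosθ).
Differentiating tanφ: φ̇ = rω(d cosθ + r)/(d² + r² + 2dr cosθ).
d² + r² + 2dr cosθ = |CA|² = 0.0613058 m²;  d cosθ + r = +0.090184 m.
|ω_lever| = |0.1055·12.02·+0.090184| / 0.0613058 = 1.8655 rad/s.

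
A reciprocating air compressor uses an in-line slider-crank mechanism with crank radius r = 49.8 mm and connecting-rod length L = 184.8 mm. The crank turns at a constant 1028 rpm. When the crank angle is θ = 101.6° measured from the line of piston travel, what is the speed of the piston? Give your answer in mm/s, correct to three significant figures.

ω = 2π·1028/60 = 107.7 rad/s
For an in-line slider-crank, x = r cosθ + √(L² − r² sin²θ), so v = −rω sinθ·[1 + r cosθ/√(L² − r² sin²θ)].
With r = 0.0498 m, L = 0.1848 m, θ = 101.6°: √(L² − r² sin²θ) = 0.17824 m.
v = −0.0498·107.7·0.97958·[1 + 0.0498·-0.20108/0.17824] = -4.9565 m/s.
|v| = 4.9565 m/s = 4956.5 mm/s.

4960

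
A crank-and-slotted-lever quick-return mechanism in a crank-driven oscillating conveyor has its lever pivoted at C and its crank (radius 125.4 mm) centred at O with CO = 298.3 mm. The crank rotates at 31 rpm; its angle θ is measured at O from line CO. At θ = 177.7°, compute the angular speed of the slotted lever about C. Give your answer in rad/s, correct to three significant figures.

ω = 3.246 rad/s (from 31 rpm).
Crank pin A relative to C: A = (d + r cosθ, r sinθ); lever angle φ = atan2(r sinθ, d + r cosθ).
Differentiating tanφ: φ̇ = rω(d cosθ + r)/(d² + r² + 2dr cosθ).
d² + r² + 2dr cosθ = |CA|² = 0.0299547 m²;  d cosθ + r = -0.17266 m.
|ω_lever| = |0.1254·3.246·-0.17266| / 0.0299547 = 2.3465 rad/s.

2.35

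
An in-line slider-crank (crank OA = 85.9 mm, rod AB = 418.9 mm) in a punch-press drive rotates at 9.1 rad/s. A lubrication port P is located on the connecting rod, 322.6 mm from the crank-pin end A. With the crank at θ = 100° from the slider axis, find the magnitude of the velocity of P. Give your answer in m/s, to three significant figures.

0.749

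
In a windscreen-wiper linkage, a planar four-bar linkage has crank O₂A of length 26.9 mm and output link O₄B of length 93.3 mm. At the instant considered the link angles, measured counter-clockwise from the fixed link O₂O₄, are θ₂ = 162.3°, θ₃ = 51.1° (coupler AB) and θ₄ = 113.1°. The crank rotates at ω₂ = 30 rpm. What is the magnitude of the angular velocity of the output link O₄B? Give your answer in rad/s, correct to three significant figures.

ω₂ = 3.142 rad/s (from 30 rpm).
Differentiating the loop-closure r₂e^{iθ₂}+r₃e^{iθ₃}=r₁+r₄e^{iθ₄} gives r₂ω₂e^{iθ₂}+r₃ω₃e^{iθ₃}=r₄ω₄e^{iθ₄}.
Eliminating the other unknown: ω₄ = r₂ω₂ sin(θ₂−θ₃) / [r₄ sin(θ₄−θ₃)].
Numerator sine = +0.93232; denominator sine = +0.88295.
Result = 0.0269·3.142·(+0.93232) / (0.0933·(+0.88295)) = +0.95643 rad/s; magnitude 0.95643 rad/s.

0.956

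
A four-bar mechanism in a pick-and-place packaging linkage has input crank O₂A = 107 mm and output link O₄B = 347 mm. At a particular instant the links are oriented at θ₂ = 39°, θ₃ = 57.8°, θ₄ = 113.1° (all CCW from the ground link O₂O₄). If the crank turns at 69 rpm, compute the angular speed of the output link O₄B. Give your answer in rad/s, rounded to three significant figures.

ω₂ = 7.226 rad/s (from 69 rpm).
Differentiating the loop-closure r₂e^{iθ₂}+r₃e^{iθ₃}=r₁+r₄e^{iθ₄} gives r₂ω₂e^{iθ₂}+r₃ω₃e^{iθ₃}=r₄ω₄e^{iθ₄}.
Eliminating the other unknown: ω₄ = r₂ω₂ sin(θ₂−θ₃) / [r₄ sin(θ₄−θ₃)].
Numerator sine = -0.32227; denominator sine = +0.82214.
Result = 0.107·7.226·(-0.32227) / (0.347·(+0.82214)) = -0.87337 rad/s; magnitude 0.87337 rad/s.

0.873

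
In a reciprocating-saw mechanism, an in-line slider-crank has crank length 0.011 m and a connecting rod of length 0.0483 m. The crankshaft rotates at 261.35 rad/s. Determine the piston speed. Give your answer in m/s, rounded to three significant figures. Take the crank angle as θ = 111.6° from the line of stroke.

2.44

ω = 261.4 rad/s
For an in-line slider-crank, x = r cosθ + √(L² − r² sin²θ), so v = −rω sinθ·[1 + r cosθ/√(L² − r² sin²θ)].
With r = 0.011 m, L = 0.0483 m, θ = 111.6°: √(L² − r² sin²θ) = 0.047205 m.
v = −0.011·261.4·0.92978·[1 + 0.011·-0.36812/0.047205] = -2.4437 m/s.
|v| = 2.4437 m/s.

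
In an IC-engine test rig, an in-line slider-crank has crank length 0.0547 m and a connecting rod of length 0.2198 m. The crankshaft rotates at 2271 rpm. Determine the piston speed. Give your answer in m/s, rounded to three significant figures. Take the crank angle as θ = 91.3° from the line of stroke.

ω = 2π·2271/60 = 237.8 rad/s
For an in-line slider-crank, x = r cosθ + √(L² − r² sin²θ), so v = −rω sinθ·[1 + r cosθ/√(L² − r² sin²θ)].
With r = 0.0547 m, L = 0.2198 m, θ = 91.3°: √(L² − r² sin²θ) = 0.21289 m.
v = −0.0547·237.8·0.99974·[1 + 0.0547·-0.02269/0.21289] = -12.93 m/s.
|v| = 12.93 m/s.

12.9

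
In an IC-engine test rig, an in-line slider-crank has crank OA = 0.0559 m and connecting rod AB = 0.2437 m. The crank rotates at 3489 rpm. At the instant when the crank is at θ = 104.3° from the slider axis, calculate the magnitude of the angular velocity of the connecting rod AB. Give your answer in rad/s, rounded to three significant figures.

21.2

ω = 365.4 rad/s (converted from 3489 rpm).
The rod makes angle φ with the slider axis where L sinφ = r sinθ; differentiating, L cosφ·φ̇ = r ω cosθ.
L cosφ = √(L² − r² sin²θ) = 0.2376 m.
|ω_rod| = r ω |cosθ| / √(L² − r² sin²θ) = 0.0559·365.4·0.24700/0.2376 = 21.232 rad/s.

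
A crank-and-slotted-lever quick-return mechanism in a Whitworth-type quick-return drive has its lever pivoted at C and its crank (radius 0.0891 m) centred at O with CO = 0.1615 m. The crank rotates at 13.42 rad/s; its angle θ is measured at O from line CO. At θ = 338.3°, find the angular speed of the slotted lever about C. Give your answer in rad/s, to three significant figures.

4.71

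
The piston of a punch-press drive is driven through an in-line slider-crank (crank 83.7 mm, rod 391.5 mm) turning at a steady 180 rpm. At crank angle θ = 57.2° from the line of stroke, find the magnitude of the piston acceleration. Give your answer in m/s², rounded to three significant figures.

13.5

ω = 2π·180/60 = 18.85 rad/s
x(θ) = r cosθ + √(L² − r² sin²θ); with ω constant, a = ω²·d²x/dθ².
d²x/dθ² = −r cosθ − r²(cos2θ)/√u − r⁴ sin²2θ/(4u^{3/2}),  u = L² − r² sin²θ = 0.148322 m².
Substituting r = 0.0837 m, L = 0.3915 m, θ = 57.2°: d²x/dθ² = -0.038004 m.
a = ω²·d²x/dθ² = (18.85)²·(-0.038004) = -13.503 m/s²;  |a| = 13.503 m/s².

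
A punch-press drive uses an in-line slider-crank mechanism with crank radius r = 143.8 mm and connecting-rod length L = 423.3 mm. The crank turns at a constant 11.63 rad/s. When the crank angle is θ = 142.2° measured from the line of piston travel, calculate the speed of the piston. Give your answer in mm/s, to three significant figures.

744

ω = 11.63 rad/s
For an in-line slider-crank, x = r cosθ + √(L² − r² sin²θ), so v = −rω sinθ·[1 + r cosθ/√(L² − r² sin²θ)].
With r = 0.1438 m, L = 0.4233 m, θ = 142.2°: √(L² − r² sin²θ) = 0.41402 m.
v = −0.1438·11.63·0.61291·[1 + 0.1438·-0.79016/0.41402] = -0.74372 m/s.
|v| = 0.74372 m/s = 743.72 mm/s.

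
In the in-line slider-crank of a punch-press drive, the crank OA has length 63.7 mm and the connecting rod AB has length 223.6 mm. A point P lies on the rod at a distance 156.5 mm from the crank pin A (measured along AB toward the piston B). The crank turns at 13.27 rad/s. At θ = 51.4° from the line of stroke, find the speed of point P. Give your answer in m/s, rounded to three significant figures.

0.762

ω = 13.27 rad/s.  Crank-pin speed |V_A| = rω = 0.8453 m/s, perpendicular to OA.
Rod angle: sinφ = −(r/L) sinθ ⇒ φ = -12.864°; ω_rod = −rω cosθ/√(L²−r²sin²θ) = -2.4192 rad/s.
V_P = V_A + ω_rod × AP, with AP = 0.1565 m along the rod.
Components: V_Px = −rω sinθ − a·ω_rod·sinφ = -0.74491 m/s;  V_Py = rω cosθ + a·ω_rod·cosφ = +0.15826 m/s.
|V_P| = √(V_Px² + V_Py²) = 0.76154 m/s.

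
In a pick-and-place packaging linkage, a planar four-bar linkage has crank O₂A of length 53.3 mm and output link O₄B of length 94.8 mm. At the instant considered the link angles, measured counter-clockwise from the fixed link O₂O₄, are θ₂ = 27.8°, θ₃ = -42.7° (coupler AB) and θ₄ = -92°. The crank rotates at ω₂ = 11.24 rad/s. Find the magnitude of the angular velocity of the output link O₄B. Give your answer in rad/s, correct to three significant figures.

7.86

ω₂ = 11.24 rad/s
Differentiating the loop-closure r₂e^{iθ₂}+r₃e^{iθ₃}=r₁+r₄e^{iθ₄} gives r₂ω₂e^{iθ₂}+r₃ω₃e^{iθ₃}=r₄ω₄e^{iθ₄}.
Eliminating the other unknown: ω₄ = r₂ω₂ sin(θ₂−θ₃) / [r₄ sin(θ₄−θ₃)].
Numerator sine = +0.94264; denominator sine = -0.75813.
Result = 0.0533·11.24·(+0.94264) / (0.0948·(-0.75813)) = -7.8575 rad/s; magnitude 7.8575 rad/s.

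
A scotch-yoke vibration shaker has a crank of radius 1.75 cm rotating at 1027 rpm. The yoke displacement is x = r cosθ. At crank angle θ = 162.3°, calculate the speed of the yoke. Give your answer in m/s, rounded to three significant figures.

ω = 107.5 rad/s (from 1027 rpm).
x = r cosθ ⇒ ẋ = −rω sinθ.
|v| = rω|sinθ| = 0.0175·107.5·|sin 162.3°| = 0.57221 m/s.

0.572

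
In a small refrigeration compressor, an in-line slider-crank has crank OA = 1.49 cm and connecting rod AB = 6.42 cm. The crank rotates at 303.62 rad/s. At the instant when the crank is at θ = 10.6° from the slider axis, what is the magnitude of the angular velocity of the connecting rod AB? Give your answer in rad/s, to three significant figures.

69.3

ω = 303.6 rad/s
The rod makes angle φ with the slider axis where L sinφ = r sinθ; differentiating, L cosφ·φ̇ = r ω cosθ.
L cosφ = √(L² − r² sin²θ) = 0.064141 m.
|ω_rod| = r ω |cosθ| / √(L² − r² sin²θ) = 0.0149·303.6·0.98294/0.064141 = 69.327 rad/s.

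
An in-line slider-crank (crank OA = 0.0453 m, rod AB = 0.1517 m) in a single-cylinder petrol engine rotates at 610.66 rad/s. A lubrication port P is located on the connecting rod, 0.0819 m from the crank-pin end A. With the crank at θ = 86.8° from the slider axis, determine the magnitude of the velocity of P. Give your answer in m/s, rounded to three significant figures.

27.9

ω = 610.7 rad/s.  Crank-pin speed |V_A| = rω = 27.663 m/s, perpendicular to OA.
Rod angle: sinφ = −(r/L) sinθ ⇒ φ = -17.347°; ω_rod = −rω cosθ/√(L²−r²sin²θ) = -10.664 rad/s.
V_P = V_A + ω_rod × AP, with AP = 0.0819 m along the rod.
Components: V_Px = −rω sinθ − a·ω_rod·sinφ = -27.88 m/s;  V_Py = rω cosθ + a·ω_rod·cosφ = +0.71051 m/s.
|V_P| = √(V_Px² + V_Py²) = 27.889 m/s.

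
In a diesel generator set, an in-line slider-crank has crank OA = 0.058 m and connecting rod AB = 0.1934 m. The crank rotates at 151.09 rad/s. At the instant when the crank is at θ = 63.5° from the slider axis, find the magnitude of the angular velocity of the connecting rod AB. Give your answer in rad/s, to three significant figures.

21.0

ω = 151.1 rad/s
The rod makes angle φ with the slider axis where L sinφ = r sinθ; differentiating, L cosφ·φ̇ = r ω cosθ.
L cosφ = √(L² − r² sin²θ) = 0.1863 m.
|ω_rod| = r ω |cosθ| / √(L² − r² sin²θ) = 0.058·151.1·0.44620/0.1863 = 20.988 rad/s.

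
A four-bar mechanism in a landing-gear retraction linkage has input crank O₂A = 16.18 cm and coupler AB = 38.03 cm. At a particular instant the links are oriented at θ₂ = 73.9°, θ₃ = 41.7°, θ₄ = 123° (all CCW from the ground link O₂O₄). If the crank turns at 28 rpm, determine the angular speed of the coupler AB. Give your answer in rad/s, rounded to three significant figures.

ω₂ = 2.932 rad/s (from 28 rpm).
Differentiating the loop-closure r₂e^{iθ₂}+r₃e^{iθ₃}=r₁+r₄e^{iθ₄} gives r₂ω₂e^{iθ₂}+r₃ω₃e^{iθ₃}=r₄ω₄e^{iθ₄}.
Eliminating the other unknown: ω₃ = r₂ω₂ sin(θ₄−θ₂) / [r₃ sin(θ₃−θ₄)].
Numerator sine = +0.75585; denominator sine = -0.98849.
Result = 0.1618·2.932·(+0.75585) / (0.3803·(-0.98849)) = -0.9539 rad/s; magnitude 0.9539 rad/s.

0.954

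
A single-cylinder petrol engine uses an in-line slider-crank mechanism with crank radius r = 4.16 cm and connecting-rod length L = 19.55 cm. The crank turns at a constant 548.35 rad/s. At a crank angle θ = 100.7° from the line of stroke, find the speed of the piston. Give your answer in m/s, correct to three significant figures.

21.5

ω = 548.4 rad/s
For an in-line slider-crank, x = r cosθ + √(L² − r² sin²θ), so v = −rω sinθ·[1 + r cosθ/√(L² − r² sin²θ)].
With r = 0.0416 m, L = 0.1955 m, θ = 100.7°: √(L² − r² sin²θ) = 0.19118 m.
v = −0.0416·548.4·0.98261·[1 + 0.0416·-0.18567/0.19118] = -21.509 m/s.
|v| = 21.509 m/s.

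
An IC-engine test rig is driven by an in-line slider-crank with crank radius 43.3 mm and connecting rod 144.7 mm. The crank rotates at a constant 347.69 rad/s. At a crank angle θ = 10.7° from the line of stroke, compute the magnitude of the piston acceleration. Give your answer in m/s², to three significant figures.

6610

ω = 347.7 rad/s
x(θ) = r cosθ + √(L² − r² sin²θ); with ω constant, a = ω²·d²x/dθ².
d²x/dθ² = −r cosθ − r²(cos2θ)/√u − r⁴ sin²2θ/(4u^{3/2}),  u = L² − r² sin²θ = 0.0208735 m².
Substituting r = 0.0433 m, L = 0.1447 m, θ = 10.7°: d²x/dθ² = -0.054668 m.
a = ω²·d²x/dθ² = (347.7)²·(-0.054668) = -6608.8 m/s²;  |a| = 6608.8 m/s².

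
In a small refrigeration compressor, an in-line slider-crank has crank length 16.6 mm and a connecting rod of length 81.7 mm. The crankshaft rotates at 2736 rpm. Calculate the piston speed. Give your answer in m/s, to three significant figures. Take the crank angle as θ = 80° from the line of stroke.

4.85

ω = 2π·2736/60 = 286.5 rad/s
For an in-line slider-crank, x = r cosθ + √(L² − r² sin²θ), so v = −rω sinθ·[1 + r cosθ/√(L² − r² sin²θ)].
With r = 0.0166 m, L = 0.0817 m, θ = 80°: √(L² − r² sin²θ) = 0.080048 m.
v = −0.0166·286.5·0.98481·[1 + 0.0166·0.17365/0.080048] = -4.8525 m/s.
|v| = 4.8525 m/s.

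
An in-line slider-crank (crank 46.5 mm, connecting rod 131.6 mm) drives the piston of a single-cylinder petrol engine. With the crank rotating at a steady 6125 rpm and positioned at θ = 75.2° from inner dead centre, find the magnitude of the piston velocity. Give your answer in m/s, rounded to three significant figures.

ω = 2π·6125/60 = 641.4 rad/s
For an in-line slider-crank, x = r cosθ + √(L² − r² sin²θ), so v = −rω sinθ·[1 + r cosθ/√(L² − r² sin²θ)].
With r = 0.0465 m, L = 0.1316 m, θ = 75.2°: √(L² − r² sin²θ) = 0.12368 m.
v = −0.0465·641.4·0.96682·[1 + 0.0465·0.25545/0.12368] = -31.605 m/s.
|v| = 31.605 m/s.

31.6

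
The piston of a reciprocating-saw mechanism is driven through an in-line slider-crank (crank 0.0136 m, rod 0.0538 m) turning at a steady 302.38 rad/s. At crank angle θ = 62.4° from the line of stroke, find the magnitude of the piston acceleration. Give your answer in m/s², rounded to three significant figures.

ω = 302.4 rad/s
x(θ) = r cosθ + √(L² − r² sin²θ); with ω constant, a = ω²·d²x/dθ².
d²x/dθ² = −r cosθ − r²(cos2θ)/√u − r⁴ sin²2θ/(4u^{3/2}),  u = L² − r² sin²θ = 0.00274918 m².
Substituting r = 0.0136 m, L = 0.0538 m, θ = 62.4°: d²x/dθ² = -0.0043276 m.
a = ω²·d²x/dθ² = (302.4)²·(-0.0043276) = -395.69 m/s²;  |a| = 395.69 m/s².

396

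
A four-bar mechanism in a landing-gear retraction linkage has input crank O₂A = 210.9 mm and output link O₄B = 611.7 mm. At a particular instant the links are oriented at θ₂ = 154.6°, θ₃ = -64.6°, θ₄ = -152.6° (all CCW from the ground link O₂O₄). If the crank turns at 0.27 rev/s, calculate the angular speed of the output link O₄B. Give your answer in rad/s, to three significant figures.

ω₂ = 1.696 rad/s (from 0.27 rev/s).
Differentiating the loop-closure r₂e^{iθ₂}+r₃e^{iθ₃}=r₁+r₄e^{iθ₄} gives r₂ω₂e^{iθ₂}+r₃ω₃e^{iθ₃}=r₄ω₄e^{iθ₄}.
Eliminating the other unknown: ω₄ = r₂ω₂ sin(θ₂−θ₃) / [r₄ sin(θ₄−θ₃)].
Numerator sine = -0.63203; denominator sine = -0.99939.
Result = 0.2109·1.696·(-0.63203) / (0.6117·(-0.99939)) = +0.3699 rad/s; magnitude 0.3699 rad/s.

0.370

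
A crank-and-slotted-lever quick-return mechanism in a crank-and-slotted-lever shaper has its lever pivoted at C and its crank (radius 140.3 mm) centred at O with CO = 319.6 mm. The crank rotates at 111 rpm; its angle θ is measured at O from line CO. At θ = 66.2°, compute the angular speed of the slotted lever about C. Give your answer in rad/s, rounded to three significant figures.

2.78

ω = 11.62 rad/s (from 111 rpm).
Crank pin A relative to C: A = (d + r cosθ, r sinθ); lever angle φ = atan2(r sinθ, d + r cosθ).
Differentiating tanφ: φ̇ = rω(d cosθ + r)/(d² + r² + 2dr cosθ).
d² + r² + 2dr cosθ = |CA|² = 0.158018 m²;  d cosθ + r = +0.26927 m.
|ω_lever| = |0.1403·11.62·+0.26927| / 0.158018 = 2.779 rad/s.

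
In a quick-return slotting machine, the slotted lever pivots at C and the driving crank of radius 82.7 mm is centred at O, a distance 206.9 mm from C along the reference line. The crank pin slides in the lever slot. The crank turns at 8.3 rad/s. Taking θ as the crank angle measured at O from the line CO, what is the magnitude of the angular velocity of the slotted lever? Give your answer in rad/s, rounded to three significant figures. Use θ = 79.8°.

ω = 8.3 rad/s
Crank pin A relative to C: A = (d + r cosθ, r sinθ); lever angle φ = atan2(r sinθ, d + r cosθ).
Differentiating tanφ: φ̇ = rω(d cosθ + r)/(d² + r² + 2dr cosθ).
d² + r² + 2dr cosθ = |CA|² = 0.055707 m²;  d cosθ + r = +0.11934 m.
|ω_lever| = |0.0827·8.3·+0.11934| / 0.055707 = 1.4705 rad/s.

1.47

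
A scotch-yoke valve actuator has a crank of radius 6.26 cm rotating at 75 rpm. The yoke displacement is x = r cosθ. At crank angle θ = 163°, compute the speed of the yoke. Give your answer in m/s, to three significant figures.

ω = 7.854 rad/s (from 75 rpm).
x = r cosθ ⇒ ẋ = −rω sinθ.
|v| = rω|sinθ| = 0.0626·7.854·|sin 163°| = 0.14375 m/s.

0.144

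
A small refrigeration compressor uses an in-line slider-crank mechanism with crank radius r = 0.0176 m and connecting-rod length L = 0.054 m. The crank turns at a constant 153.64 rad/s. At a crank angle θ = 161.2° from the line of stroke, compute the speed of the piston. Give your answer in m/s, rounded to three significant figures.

0.601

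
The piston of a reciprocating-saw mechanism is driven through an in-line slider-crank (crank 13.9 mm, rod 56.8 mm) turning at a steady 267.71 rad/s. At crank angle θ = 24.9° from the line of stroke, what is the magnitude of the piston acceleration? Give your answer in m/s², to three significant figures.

1060

ω = 267.7 rad/s
x(θ) = r cosθ + √(L² − r² sin²θ); with ω constant, a = ω²·d²x/dθ².
d²x/dθ² = −r cosθ − r²(cos2θ)/√u − r⁴ sin²2θ/(4u^{3/2}),  u = L² − r² sin²θ = 0.00319199 m².
Substituting r = 0.0139 m, L = 0.0568 m, θ = 24.9°: d²x/dθ² = -0.014845 m.
a = ω²·d²x/dθ² = (267.7)²·(-0.014845) = -1064 m/s²;  |a| = 1064 m/s².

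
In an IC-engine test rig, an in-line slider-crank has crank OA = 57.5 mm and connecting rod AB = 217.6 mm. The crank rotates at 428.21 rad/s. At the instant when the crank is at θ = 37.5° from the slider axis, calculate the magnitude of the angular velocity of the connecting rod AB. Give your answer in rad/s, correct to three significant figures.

91.0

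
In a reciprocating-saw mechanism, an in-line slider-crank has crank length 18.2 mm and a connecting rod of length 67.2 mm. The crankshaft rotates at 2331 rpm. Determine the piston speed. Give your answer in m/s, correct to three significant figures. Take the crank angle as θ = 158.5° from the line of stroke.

ω = 2π·2331/60 = 244.1 rad/s
For an in-line slider-crank, x = r cosθ + √(L² − r² sin²θ), so v = −rω sinθ·[1 + r cosθ/√(L² − r² sin²θ)].
With r = 0.0182 m, L = 0.0672 m, θ = 158.5°: √(L² − r² sin²θ) = 0.066868 m.
v = −0.0182·244.1·0.36650·[1 + 0.0182·-0.93042/0.066868] = -1.2159 m/s.
|v| = 1.2159 m/s.

1.22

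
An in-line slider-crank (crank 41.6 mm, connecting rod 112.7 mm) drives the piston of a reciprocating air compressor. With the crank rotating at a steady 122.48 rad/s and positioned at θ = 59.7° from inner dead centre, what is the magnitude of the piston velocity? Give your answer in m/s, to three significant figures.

ω = 122.5 rad/s
For an in-line slider-crank, x = r cosθ + √(L² − r² sin²θ), so v = −rω sinθ·[1 + r cosθ/√(L² − r² sin²θ)].
With r = 0.0416 m, L = 0.1127 m, θ = 59.7°: √(L² − r² sin²θ) = 0.10682 m.
v = −0.0416·122.5·0.86340·[1 + 0.0416·0.50453/0.10682] = -5.2635 m/s.
|v| = 5.2635 m/s.

5.26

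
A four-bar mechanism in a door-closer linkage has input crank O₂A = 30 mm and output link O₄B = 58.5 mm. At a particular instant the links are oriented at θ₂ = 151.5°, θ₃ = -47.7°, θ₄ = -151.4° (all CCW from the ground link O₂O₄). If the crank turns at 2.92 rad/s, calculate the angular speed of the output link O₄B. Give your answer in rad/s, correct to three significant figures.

0.507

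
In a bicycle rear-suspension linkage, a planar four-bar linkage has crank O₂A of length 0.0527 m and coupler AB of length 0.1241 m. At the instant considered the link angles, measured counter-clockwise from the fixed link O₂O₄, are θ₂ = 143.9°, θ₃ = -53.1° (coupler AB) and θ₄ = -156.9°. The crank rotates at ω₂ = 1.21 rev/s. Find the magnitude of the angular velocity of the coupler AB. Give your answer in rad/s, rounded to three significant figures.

2.86

ω₂ = 7.603 rad/s (from 1.21 rev/s).
Differentiating the loop-closure r₂e^{iθ₂}+r₃e^{iθ₃}=r₁+r₄e^{iθ₄} gives r₂ω₂e^{iθ₂}+r₃ω₃e^{iθ₃}=r₄ω₄e^{iθ₄}.
Eliminating the other unknown: ω₃ = r₂ω₂ sin(θ₄−θ₂) / [r₃ sin(θ₃−θ₄)].
Numerator sine = +0.85896; denominator sine = +0.97113.
Result = 0.0527·7.603·(+0.85896) / (0.1241·(+0.97113)) = +2.8556 rad/s; magnitude 2.8556 rad/s.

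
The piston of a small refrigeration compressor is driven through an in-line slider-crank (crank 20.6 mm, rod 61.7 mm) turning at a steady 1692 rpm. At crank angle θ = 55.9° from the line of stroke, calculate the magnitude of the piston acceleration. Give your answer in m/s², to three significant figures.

ω = 2π·1692/60 = 177.2 rad/s
x(θ) = r cosθ + √(L² − r² sin²θ); with ω constant, a = ω²·d²x/dθ².
d²x/dθ² = −r cosθ − r²(cos2θ)/√u − r⁴ sin²2θ/(4u^{3/2}),  u = L² − r² sin²θ = 0.00351591 m².
Substituting r = 0.0206 m, L = 0.0617 m, θ = 55.9°: d²x/dθ² = -0.0090775 m.
a = ω²·d²x/dθ² = (177.2)²·(-0.0090775) = -284.99 m/s²;  |a| = 284.99 m/s².

285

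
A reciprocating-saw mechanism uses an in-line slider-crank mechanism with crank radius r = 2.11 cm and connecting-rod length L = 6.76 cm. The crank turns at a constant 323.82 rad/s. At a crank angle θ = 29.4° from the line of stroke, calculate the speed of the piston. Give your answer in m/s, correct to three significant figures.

4.28

ω = 323.8 rad/s
For an in-line slider-crank, x = r cosθ + √(L² − r² sin²θ), so v = −rω sinθ·[1 + r cosθ/√(L² − r² sin²θ)].
With r = 0.0211 m, L = 0.0676 m, θ = 29.4°: √(L² − r² sin²θ) = 0.066802 m.
v = −0.0211·323.8·0.49090·[1 + 0.0211·0.87121/0.066802] = -4.2772 m/s.
|v| = 4.2772 m/s.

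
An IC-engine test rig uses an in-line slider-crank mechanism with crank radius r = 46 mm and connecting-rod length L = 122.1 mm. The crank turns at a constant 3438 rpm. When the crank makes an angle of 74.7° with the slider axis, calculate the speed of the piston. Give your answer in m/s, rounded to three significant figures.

17.7

ω = 2π·3438/60 = 360 rad/s
For an in-line slider-crank, x = r cosθ + √(L² − r² sin²θ), so v = −rω sinθ·[1 + r cosθ/√(L² − r² sin²θ)].
With r = 0.046 m, L = 0.1221 m, θ = 74.7°: √(L² − r² sin²θ) = 0.11375 m.
v = −0.046·360·0.96456·[1 + 0.046·0.26387/0.11375] = -17.679 m/s.
|v| = 17.679 m/s.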